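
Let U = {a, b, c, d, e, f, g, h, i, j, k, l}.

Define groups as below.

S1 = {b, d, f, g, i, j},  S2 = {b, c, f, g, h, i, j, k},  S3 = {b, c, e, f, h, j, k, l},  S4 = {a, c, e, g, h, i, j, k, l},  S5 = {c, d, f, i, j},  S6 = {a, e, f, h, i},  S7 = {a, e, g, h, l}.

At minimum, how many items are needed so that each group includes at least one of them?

2

The 2 items {i, l} hit every group.
The groups S5, S7 are pairwise disjoint, so any hitting set needs a separate item for each — at least 2. Hence 2 is optimal.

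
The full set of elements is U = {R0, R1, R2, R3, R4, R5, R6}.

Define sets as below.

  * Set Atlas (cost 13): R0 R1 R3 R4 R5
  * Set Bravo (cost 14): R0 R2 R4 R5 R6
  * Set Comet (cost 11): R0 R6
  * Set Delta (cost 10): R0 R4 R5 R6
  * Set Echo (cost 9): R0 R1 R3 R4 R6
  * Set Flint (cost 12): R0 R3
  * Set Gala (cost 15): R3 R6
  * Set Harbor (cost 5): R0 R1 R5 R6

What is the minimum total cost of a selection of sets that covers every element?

Bravo, Echo together cover every element (Bravo ∪ Echo = {R0, R1, R2, R3, R4, R5, R6}); total cost 14 + 9 = 23.
The greedy pick Harbor, Echo, Bravo costs 28; no covering selection beats 23.

23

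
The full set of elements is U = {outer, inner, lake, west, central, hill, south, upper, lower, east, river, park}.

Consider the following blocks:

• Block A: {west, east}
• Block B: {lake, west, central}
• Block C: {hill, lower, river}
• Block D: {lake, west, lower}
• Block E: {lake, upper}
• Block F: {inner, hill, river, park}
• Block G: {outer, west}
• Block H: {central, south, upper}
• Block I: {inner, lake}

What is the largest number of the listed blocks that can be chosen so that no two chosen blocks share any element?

C, G, H, I are pairwise disjoint (C={hill,lower,river}; G={outer,west}; H={central,south,upper}; I={inner,lake}).
Every remaining block overlaps one of these, and no 5 of the listed blocks are pairwise disjoint, so 4 is the maximum.

4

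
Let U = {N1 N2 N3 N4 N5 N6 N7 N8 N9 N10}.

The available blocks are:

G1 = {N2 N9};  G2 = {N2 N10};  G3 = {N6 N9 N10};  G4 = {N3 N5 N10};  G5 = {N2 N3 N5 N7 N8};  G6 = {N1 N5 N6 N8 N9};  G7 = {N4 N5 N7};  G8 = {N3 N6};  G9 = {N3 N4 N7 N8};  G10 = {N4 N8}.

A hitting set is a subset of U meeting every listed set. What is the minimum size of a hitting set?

4

The 4 points {N2, N4, N6, N10} hit every block.
No choice of 3 points meets every block, so 4 is the minimum.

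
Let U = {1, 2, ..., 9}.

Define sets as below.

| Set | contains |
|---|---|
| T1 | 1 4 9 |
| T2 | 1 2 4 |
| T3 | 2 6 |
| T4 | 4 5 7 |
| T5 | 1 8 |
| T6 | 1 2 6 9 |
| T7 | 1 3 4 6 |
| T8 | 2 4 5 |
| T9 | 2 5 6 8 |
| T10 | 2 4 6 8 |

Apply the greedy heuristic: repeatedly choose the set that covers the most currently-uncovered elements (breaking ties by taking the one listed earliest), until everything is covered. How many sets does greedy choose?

Greedy: pick T6 (covers 4 new) → pick T4 (covers 3 new) → pick T5 (covers 1 new) → pick T7 (covers 1 new). Total picks: 4.

4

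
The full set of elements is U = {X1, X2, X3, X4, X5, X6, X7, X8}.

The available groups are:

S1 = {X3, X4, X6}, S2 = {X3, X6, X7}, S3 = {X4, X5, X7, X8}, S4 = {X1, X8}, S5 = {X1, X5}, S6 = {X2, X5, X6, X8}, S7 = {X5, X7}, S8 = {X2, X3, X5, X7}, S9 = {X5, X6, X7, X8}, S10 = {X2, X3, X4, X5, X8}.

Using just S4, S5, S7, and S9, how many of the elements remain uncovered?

Union of S4, S5, S7, S9 = {X1, X5, X6, X7, X8}.
Not covered: X2, X3, X4 — 3 elements.

3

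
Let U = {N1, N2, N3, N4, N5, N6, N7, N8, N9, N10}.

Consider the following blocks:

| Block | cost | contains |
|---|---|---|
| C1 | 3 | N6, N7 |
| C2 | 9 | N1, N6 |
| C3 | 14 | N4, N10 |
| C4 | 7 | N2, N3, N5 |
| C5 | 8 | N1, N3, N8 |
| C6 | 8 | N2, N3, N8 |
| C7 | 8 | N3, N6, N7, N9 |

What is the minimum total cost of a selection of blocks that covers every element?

C3, C4, C5, C7 together cover every element (C3 ∪ C4 ∪ C5 ∪ C7 = {N1, N2, N3, N4, N5, N6, N7, N8, N9, N10}); total cost 14 + 7 + 8 + 8 = 37.
The greedy pick C1, C4, C5, C3, C7 costs 40; no covering selection beats 37.

37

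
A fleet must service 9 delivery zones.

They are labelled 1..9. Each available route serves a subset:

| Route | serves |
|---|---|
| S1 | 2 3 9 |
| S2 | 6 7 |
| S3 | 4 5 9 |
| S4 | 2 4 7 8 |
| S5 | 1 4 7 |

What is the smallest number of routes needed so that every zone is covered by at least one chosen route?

5

Take {S1, S2, S3, S4, S5}. Their union is {1, 2, 3, 4, 5, 6, 7, 8, 9}, which is all 9 zones.
No 4 of the 5 routes cover everything (all 5 combinations miss at least one zone), so 5 is optimal.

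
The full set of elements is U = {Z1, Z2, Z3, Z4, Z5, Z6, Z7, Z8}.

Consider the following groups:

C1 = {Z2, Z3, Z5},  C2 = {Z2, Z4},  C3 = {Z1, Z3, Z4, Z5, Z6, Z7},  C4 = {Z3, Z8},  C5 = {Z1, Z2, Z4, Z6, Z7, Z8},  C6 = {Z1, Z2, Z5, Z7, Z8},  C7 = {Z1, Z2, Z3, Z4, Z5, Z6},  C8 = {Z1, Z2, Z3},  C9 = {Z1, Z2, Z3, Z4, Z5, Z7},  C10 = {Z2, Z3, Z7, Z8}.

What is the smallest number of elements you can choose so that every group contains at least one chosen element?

The 2 elements {Z2, Z3} hit every group.
The groups C2, C4 are pairwise disjoint, so any hitting set needs a separate element for each — at least 2. Hence 2 is optimal.

2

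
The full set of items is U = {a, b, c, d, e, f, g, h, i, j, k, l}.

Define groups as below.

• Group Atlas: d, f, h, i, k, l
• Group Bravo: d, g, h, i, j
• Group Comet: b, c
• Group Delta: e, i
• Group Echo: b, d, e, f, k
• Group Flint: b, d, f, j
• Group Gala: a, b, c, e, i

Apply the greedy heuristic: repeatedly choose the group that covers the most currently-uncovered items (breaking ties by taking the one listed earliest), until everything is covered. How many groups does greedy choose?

Greedy: pick Atlas (covers 6 new) → pick Gala (covers 4 new) → pick Bravo (covers 2 new). Total picks: 3.

3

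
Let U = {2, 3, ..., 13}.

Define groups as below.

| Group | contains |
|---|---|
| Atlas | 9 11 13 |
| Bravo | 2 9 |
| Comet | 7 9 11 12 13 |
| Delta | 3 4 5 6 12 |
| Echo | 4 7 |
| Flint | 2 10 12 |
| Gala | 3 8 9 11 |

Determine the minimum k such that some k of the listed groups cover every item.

4

Comet and Delta and Flint and Gala together: Comet ∪ Delta ∪ Flint ∪ Gala = {2, 3, 4, 5, 6, 7, 8, 9, 10, 11, 12, 13} — every item is covered.
Only Flint contains 10, so Flint is forced; the remaining 9 items need at least 3 more groups (each remaining group adds at most 4) — so at least 4 groups are needed, and 4 is optimal.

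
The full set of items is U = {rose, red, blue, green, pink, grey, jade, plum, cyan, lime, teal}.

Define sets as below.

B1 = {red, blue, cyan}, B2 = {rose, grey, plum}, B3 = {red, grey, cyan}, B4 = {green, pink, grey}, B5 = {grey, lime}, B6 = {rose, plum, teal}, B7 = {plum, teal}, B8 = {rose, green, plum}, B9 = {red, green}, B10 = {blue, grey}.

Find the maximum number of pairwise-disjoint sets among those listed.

B7, B9, B10 are pairwise disjoint (B7={plum,teal}; B9={red,green}; B10={blue,grey}).
Every remaining set overlaps one of these, and no 4 of the listed sets are pairwise disjoint, so 3 is the maximum.

3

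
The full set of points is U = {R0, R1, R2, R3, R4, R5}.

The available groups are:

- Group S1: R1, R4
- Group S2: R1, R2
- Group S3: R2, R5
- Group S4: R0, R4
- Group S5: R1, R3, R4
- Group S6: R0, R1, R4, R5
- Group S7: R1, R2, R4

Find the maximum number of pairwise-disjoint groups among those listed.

2

S3, S4 are pairwise disjoint (S3={R2,R5}; S4={R0,R4}).
Every remaining group overlaps one of these, and no 3 of the listed groups are pairwise disjoint, so 2 is the maximum.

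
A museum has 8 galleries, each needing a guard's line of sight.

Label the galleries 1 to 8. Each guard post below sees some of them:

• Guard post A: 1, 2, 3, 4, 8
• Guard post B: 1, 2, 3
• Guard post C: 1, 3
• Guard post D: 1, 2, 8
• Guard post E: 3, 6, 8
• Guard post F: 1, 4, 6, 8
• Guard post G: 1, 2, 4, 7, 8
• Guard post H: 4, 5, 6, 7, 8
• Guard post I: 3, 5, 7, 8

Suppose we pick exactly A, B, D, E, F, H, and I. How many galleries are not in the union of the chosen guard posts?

Union of A, B, D, E, F, H, I = {1, 2, 3, 4, 5, 6, 7, 8} — that's every gallery, so 0 are uncovered.

0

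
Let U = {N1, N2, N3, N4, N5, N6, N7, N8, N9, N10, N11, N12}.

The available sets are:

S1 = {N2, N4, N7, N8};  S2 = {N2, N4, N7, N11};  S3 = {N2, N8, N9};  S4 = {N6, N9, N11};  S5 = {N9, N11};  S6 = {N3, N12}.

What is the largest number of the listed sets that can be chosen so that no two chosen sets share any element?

3

S1, S5, S6 are pairwise disjoint (S1={N2,N4,N7,N8}; S5={N9,N11}; S6={N3,N12}).
Every remaining set overlaps one of these, and no 4 of the listed sets are pairwise disjoint, so 3 is the maximum.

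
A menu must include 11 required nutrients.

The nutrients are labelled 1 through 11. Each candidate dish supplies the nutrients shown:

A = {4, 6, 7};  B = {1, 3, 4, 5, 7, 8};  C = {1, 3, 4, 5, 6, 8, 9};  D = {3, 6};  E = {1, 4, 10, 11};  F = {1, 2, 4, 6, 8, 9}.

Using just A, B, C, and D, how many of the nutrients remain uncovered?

3

Union of A, B, C, D = {1, 3, 4, 5, 6, 7, 8, 9}.
Not covered: 2, 10, 11 — 3 nutrients.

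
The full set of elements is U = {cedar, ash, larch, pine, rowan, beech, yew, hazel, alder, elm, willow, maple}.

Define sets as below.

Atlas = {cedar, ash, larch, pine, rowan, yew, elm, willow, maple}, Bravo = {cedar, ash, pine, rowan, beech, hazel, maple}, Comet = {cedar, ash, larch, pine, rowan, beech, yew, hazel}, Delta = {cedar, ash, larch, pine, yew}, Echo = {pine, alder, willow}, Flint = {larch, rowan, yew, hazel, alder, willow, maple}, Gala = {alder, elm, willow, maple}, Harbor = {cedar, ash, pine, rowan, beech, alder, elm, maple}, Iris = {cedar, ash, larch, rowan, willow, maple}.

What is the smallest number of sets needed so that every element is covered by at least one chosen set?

2

Comet and Gala cover everything between them: the union {cedar, ash, larch, pine, rowan, beech, yew, hazel, alder, elm, willow, maple} is all of U.
No single set has all 12 elements (the largest, Atlas, has 9), so 2 is optimal.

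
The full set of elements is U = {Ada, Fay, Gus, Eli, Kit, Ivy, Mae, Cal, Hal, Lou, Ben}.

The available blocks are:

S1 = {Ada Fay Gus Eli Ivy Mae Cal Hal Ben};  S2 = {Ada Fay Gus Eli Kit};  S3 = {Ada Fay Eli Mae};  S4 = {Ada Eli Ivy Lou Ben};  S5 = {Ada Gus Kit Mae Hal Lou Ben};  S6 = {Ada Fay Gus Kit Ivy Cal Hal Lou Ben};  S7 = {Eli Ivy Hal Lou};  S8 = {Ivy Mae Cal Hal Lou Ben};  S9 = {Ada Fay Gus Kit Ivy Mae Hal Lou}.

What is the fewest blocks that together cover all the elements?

S3 and S6 together: S3 ∪ S6 = {Ada, Fay, Gus, Eli, Kit, Ivy, Mae, Cal, Hal, Lou, Ben} — every element is covered.
No single block has all 11 elements (the largest, S1, has 9), so 2 is optimal.

2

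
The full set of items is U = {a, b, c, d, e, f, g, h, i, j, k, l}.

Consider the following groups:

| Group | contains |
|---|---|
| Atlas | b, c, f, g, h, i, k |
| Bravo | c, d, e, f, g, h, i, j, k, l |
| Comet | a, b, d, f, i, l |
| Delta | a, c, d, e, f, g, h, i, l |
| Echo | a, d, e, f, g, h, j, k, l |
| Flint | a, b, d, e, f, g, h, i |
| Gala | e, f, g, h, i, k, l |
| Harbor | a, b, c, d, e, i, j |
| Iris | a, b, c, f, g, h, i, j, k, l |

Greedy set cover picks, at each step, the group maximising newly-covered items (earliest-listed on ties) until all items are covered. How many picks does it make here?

Greedy: pick Bravo (covers 10 new) → pick Comet (covers 2 new). Total picks: 2.

2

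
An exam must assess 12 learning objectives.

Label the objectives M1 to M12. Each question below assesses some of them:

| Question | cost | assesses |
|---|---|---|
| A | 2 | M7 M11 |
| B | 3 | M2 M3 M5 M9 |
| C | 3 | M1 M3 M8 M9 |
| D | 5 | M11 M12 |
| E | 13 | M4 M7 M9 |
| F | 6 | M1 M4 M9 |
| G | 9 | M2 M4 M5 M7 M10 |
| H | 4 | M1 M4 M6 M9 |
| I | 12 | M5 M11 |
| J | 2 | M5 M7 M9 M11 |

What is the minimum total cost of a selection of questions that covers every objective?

21

C, D, G, H together cover every objective (C ∪ D ∪ G ∪ H = {M1, M2, M3, M4, M5, M6, M7, M8, M9, M10, M11, M12}); total cost 3 + 5 + 9 + 4 = 21.
The greedy pick J, C, H, B, D, G costs 26; no covering selection beats 21.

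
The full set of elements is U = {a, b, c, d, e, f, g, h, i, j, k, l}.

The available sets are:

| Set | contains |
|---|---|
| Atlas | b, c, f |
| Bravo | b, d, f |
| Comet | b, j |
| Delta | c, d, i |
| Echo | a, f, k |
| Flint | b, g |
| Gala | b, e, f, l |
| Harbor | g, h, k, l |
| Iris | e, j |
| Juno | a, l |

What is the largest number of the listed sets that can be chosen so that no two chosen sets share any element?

4

Delta, Echo, Flint, Iris are pairwise disjoint (Delta={c,d,i}; Echo={a,f,k}; Flint={b,g}; Iris={e,j}).
Every remaining set overlaps one of these, and no 5 of the listed sets are pairwise disjoint, so 4 is the maximum.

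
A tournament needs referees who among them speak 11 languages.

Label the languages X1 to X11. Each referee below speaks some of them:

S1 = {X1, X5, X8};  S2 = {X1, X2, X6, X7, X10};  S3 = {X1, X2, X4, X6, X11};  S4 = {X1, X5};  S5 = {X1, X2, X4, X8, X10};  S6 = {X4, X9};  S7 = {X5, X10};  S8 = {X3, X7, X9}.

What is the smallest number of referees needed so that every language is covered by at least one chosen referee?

4

S1 and S3 and S5 and S8 together: S1 ∪ S3 ∪ S5 ∪ S8 = {X1, X2, X3, X4, X5, X6, X7, X8, X9, X10, X11} — every language is covered.
No 3 of the 8 referees cover everything (all 56 combinations miss at least one language), so 4 is optimal.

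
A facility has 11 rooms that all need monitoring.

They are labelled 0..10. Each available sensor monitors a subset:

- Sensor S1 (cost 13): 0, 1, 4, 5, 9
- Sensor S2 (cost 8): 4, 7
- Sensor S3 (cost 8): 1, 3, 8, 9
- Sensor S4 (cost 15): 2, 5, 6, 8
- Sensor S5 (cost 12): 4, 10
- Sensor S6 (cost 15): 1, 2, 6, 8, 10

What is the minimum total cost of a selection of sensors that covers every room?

S1, S2, S3, S6 together cover every room (S1 ∪ S2 ∪ S3 ∪ S6 = {0, 1, 2, 3, 4, 5, 6, 7, 8, 9, 10}); total cost 13 + 8 + 8 + 15 = 44.
The greedy pick S3, S2, S4, S5, S1 costs 56; no covering selection beats 44.

44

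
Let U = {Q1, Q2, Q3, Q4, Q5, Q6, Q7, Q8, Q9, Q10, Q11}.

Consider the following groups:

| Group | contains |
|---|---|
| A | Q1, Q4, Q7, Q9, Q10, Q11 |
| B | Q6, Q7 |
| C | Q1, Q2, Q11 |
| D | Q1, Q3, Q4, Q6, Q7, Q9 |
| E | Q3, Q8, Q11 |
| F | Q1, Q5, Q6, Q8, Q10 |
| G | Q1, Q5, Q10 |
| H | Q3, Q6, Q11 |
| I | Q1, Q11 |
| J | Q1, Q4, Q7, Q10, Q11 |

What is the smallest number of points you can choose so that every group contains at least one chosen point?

3

Take T = {Q7, Q10, Q11}. Each listed group contains at least one of these, so T is a hitting set of size 3.
The groups B, E, G are pairwise disjoint, so any hitting set needs a separate point for each — at least 3. Hence 3 is optimal.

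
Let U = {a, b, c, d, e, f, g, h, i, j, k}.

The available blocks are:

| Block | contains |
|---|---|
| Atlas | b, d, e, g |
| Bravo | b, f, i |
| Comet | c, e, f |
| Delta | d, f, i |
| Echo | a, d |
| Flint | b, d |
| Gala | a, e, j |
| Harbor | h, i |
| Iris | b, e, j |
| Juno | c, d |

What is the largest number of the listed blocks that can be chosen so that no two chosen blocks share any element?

3

Gala, Harbor, Juno are pairwise disjoint (Gala={a,e,j}; Harbor={h,i}; Juno={c,d}).
Every remaining block overlaps one of these, and no 4 of the listed blocks are pairwise disjoint, so 3 is the maximum.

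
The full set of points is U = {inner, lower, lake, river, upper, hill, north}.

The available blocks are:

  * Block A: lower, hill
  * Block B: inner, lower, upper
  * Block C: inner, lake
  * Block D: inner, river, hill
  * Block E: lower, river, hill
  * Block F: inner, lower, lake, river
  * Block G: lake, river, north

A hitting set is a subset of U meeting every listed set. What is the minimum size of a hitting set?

3

The 3 points {lake, upper, hill} hit every block.
No choice of 2 points meets every block, so 3 is the minimum.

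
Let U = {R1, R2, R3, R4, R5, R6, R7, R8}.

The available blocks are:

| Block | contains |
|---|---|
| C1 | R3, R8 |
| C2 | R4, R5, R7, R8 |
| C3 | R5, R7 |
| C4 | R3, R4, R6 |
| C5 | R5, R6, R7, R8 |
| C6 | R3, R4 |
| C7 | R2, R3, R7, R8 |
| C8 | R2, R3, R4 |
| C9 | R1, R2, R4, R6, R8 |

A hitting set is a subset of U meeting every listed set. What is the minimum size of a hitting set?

3

The 3 items {R1, R3, R7} hit every block.
No choice of 2 items meets every block, so 3 is the minimum.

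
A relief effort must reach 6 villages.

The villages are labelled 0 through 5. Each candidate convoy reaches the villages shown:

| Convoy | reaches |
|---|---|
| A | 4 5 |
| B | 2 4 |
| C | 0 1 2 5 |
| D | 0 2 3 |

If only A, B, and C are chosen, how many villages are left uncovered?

1

Union of A, B, C = {0, 1, 2, 4, 5}.
Not covered: 3 — 1 village.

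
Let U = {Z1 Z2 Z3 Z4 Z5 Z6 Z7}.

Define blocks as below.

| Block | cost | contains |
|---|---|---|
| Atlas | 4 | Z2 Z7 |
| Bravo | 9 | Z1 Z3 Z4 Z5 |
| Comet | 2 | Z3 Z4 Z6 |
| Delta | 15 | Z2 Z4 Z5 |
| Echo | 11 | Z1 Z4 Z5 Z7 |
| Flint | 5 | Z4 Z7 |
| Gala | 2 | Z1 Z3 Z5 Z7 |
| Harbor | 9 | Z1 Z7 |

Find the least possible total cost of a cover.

8

Atlas, Comet, Gala together cover every element (Atlas ∪ Comet ∪ Gala = {Z1, Z2, Z3, Z4, Z5, Z6, Z7}); total cost 4 + 2 + 2 = 8.
No covering selection has total cost below 8.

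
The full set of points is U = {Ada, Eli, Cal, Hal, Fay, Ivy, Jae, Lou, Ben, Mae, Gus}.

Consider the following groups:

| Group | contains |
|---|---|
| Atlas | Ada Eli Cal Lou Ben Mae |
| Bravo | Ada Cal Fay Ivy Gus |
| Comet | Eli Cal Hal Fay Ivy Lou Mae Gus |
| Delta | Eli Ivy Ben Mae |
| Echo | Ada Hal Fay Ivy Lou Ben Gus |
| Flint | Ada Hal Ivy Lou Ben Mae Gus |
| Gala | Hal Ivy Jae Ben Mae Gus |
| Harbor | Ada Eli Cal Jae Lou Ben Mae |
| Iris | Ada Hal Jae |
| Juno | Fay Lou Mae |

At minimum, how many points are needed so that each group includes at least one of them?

2

H = {Ada, Mae} meets every group (each contains at least one member of H), and |H| = 2.
The groups Delta, Iris are pairwise disjoint, so any hitting set needs a separate point for each — at least 2. Hence 2 is optimal.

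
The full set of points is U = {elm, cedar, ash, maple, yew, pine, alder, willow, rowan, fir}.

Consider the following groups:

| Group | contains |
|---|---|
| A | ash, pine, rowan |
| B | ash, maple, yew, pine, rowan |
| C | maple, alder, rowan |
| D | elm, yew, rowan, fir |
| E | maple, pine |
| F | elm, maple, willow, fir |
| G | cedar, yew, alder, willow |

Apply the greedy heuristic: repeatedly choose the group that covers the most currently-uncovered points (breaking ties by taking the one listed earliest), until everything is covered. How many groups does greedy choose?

3

Greedy: pick B (covers 5 new) → pick F (covers 3 new) → pick G (covers 2 new). Total picks: 3.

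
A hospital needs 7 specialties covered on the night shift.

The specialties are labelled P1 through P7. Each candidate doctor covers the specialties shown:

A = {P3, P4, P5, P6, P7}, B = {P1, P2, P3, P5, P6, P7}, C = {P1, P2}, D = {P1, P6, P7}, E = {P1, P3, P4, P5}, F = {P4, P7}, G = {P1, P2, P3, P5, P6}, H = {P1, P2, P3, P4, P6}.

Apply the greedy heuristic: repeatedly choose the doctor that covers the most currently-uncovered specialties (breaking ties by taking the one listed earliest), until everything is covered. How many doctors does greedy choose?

2

Greedy: pick B (covers 6 new) → pick A (covers 1 new). Total picks: 2.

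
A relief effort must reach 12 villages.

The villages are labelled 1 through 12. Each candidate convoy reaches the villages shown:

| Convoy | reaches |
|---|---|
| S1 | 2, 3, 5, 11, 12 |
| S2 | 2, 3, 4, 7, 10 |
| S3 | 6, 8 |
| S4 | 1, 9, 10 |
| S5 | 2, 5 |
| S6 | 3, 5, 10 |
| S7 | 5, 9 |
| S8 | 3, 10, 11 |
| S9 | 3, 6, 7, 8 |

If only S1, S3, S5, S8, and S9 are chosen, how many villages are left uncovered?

Union of S1, S3, S5, S8, S9 = {2, 3, 5, 6, 7, 8, 10, 11, 12}.
Not covered: 1, 4, 9 — 3 villages.

3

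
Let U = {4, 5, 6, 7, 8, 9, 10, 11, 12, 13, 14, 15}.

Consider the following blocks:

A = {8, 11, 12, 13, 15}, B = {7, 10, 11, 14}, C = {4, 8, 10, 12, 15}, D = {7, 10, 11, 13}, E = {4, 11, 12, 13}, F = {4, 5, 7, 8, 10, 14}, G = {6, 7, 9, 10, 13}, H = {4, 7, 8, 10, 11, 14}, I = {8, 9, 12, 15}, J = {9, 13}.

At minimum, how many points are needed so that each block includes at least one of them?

The 3 points {7, 9, 12} hit every block.
No choice of 2 points meets every block, so 3 is the minimum.

3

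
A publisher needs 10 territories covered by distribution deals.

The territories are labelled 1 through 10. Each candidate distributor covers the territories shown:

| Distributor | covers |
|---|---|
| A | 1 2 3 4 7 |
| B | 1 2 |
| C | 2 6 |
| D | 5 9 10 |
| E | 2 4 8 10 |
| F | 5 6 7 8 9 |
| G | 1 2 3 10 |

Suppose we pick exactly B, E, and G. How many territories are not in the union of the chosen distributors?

4

Union of B, E, G = {1, 2, 3, 4, 8, 10}.
Not covered: 5, 6, 7, 9 — 4 territories.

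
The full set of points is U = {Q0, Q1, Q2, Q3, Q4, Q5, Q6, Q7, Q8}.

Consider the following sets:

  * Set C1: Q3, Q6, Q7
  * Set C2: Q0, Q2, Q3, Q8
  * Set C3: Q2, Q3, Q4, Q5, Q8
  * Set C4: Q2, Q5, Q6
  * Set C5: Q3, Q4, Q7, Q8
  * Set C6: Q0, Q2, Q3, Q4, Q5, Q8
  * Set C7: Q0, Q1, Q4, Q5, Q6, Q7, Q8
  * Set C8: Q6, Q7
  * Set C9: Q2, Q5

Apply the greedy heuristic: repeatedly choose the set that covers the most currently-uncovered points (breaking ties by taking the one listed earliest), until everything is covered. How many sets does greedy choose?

2

Greedy: pick C7 (covers 7 new) → pick C2 (covers 2 new). Total picks: 2.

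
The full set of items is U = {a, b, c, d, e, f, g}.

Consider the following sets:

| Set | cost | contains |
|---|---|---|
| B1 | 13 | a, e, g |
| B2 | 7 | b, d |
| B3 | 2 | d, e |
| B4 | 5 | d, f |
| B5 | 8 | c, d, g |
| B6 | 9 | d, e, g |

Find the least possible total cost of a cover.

33

B1, B2, B4, B5 together cover every item (B1 ∪ B2 ∪ B4 ∪ B5 = {a, b, c, d, e, f, g}); total cost 13 + 7 + 5 + 8 = 33.
The greedy pick B3, B5, B4, B2, B1 costs 35; no covering selection beats 33.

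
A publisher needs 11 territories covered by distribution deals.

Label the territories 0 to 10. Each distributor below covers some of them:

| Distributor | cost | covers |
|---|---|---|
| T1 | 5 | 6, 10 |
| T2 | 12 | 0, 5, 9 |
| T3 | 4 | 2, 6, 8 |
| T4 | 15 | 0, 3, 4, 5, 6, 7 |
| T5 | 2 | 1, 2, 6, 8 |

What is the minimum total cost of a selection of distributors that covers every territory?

34

T1, T2, T4, T5 together cover every territory (T1 ∪ T2 ∪ T4 ∪ T5 = {0, 1, 2, 3, 4, 5, 6, 7, 8, 9, 10}); total cost 5 + 12 + 15 + 2 = 34.
No covering selection has total cost below 34.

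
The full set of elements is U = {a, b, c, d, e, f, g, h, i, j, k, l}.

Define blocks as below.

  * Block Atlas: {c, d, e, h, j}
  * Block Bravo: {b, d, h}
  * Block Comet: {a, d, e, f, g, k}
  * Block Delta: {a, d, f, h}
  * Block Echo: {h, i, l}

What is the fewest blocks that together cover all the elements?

4

Take {Atlas, Bravo, Comet, Echo}. Their union is {a, b, c, d, e, f, g, h, i, j, k, l}, which is all 12 elements.
No 3 of the 5 blocks cover everything (all 10 combinations miss at least one element), so 4 is optimal.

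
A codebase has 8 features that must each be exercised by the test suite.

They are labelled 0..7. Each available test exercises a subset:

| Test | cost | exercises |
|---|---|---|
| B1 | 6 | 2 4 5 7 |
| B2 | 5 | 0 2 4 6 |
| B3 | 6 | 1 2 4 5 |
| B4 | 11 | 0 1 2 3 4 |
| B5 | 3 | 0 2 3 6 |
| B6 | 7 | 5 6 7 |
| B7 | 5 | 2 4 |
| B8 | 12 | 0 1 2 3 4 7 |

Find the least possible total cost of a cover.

B1, B3, B5 together cover every feature (B1 ∪ B3 ∪ B5 = {0, 1, 2, 3, 4, 5, 6, 7}); total cost 6 + 6 + 3 = 15.
No covering selection has total cost below 15.

15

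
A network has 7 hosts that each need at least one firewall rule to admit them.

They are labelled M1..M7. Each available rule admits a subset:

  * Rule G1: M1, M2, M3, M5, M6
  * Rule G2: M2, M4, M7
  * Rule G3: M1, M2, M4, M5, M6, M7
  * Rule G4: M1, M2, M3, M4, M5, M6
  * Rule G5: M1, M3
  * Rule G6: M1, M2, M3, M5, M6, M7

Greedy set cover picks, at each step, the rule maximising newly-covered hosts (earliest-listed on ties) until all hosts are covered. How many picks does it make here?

Greedy: pick G3 (covers 6 new) → pick G1 (covers 1 new). Total picks: 2.

2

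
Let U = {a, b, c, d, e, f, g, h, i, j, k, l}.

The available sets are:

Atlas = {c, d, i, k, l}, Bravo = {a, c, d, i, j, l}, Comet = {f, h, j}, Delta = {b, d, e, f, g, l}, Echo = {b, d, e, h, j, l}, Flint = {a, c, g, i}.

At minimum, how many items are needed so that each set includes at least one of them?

Take T = {g, i, j}. Each listed set contains at least one of these, so T is a hitting set of size 3.
No choice of 2 items meets every set, so 3 is the minimum.

3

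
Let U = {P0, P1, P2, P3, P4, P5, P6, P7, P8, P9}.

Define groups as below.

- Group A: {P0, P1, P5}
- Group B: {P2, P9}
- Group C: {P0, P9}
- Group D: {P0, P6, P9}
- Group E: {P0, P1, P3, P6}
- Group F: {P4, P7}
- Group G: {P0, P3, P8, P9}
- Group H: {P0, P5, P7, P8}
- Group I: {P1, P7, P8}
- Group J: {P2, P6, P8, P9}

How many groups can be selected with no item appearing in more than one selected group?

B, E, F are pairwise disjoint (B={P2,P9}; E={P0,P1,P3,P6}; F={P4,P7}).
Every remaining group overlaps one of these, and no 4 of the listed groups are pairwise disjoint, so 3 is the maximum.

3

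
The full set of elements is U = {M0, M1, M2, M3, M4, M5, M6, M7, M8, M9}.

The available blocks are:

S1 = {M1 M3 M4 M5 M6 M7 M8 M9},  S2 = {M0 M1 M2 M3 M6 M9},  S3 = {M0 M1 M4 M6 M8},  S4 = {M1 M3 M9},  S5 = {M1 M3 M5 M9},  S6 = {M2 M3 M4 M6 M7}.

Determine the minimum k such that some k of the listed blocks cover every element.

2

S1 and S2 cover everything between them: the union {M0, M1, M2, M3, M4, M5, M6, M7, M8, M9} is all of U.
No single block has all 10 elements (the largest, S1, has 8), so 2 is optimal.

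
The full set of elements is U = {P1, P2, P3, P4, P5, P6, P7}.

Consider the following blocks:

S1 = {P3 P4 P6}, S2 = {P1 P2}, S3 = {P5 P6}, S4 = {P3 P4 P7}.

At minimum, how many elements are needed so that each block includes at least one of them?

H = {P1, P4, P6} meets every block (each contains at least one member of H), and |H| = 3.
The blocks S2, S3, S4 are pairwise disjoint, so any hitting set needs a separate element for each — at least 3. Hence 3 is optimal.

3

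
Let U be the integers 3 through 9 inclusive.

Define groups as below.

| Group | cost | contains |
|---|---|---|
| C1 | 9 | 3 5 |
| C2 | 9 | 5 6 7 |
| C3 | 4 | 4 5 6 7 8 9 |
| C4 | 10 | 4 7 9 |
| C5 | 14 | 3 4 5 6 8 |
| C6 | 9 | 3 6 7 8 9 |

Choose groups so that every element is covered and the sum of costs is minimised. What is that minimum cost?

13

C1, C3 together cover every element (C1 ∪ C3 = {3, 4, 5, 6, 7, 8, 9}); total cost 9 + 4 = 13.
No covering selection has total cost below 13.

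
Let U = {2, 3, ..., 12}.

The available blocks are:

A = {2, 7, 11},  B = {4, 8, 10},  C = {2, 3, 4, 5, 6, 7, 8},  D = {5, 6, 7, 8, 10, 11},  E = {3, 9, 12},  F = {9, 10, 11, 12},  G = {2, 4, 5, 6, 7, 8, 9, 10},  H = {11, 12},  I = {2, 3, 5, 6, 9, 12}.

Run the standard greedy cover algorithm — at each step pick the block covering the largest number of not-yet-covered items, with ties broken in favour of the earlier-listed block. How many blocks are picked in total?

Greedy: pick G (covers 8 new) → pick E (covers 2 new) → pick A (covers 1 new). Total picks: 3.
(The true minimum cover uses only 2 blocks, so greedy is not optimal here.)

3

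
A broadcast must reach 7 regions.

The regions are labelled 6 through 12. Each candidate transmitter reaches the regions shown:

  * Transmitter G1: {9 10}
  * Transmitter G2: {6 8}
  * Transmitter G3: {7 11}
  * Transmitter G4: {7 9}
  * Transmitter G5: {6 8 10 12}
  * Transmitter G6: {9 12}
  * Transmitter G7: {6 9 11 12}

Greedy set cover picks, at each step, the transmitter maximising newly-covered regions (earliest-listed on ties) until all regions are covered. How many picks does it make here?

3

Greedy: pick G5 (covers 4 new) → pick G3 (covers 2 new) → pick G1 (covers 1 new). Total picks: 3.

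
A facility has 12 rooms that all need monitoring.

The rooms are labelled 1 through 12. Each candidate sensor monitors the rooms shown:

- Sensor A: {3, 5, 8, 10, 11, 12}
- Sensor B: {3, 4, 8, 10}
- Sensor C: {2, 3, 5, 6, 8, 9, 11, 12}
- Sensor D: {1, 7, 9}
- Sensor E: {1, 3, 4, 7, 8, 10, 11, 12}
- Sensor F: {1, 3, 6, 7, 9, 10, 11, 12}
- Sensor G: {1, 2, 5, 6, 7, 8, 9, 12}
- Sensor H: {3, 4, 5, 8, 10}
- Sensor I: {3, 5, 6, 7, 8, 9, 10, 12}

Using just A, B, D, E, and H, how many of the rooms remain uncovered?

Union of A, B, D, E, H = {1, 3, 4, 5, 7, 8, 9, 10, 11, 12}.
Not covered: 2, 6 — 2 rooms.

2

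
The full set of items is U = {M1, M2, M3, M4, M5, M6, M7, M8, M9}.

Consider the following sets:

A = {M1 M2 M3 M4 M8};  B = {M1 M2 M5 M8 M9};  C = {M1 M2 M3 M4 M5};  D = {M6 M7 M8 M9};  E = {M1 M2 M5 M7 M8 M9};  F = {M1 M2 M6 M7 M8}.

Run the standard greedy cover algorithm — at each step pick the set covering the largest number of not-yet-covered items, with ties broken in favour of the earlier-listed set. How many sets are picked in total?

Greedy: pick E (covers 6 new) → pick A (covers 2 new) → pick D (covers 1 new). Total picks: 3.
(The true minimum cover uses only 2 sets, so greedy is not optimal here.)

3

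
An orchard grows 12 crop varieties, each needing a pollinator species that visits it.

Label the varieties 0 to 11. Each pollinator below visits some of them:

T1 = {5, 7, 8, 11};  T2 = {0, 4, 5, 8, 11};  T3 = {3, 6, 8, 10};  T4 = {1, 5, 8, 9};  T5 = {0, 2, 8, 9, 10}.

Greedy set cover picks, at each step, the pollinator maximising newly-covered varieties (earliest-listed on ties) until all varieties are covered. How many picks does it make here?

Greedy: pick T2 (covers 5 new) → pick T3 (covers 3 new) → pick T4 (covers 2 new) → pick T1 (covers 1 new) → pick T5 (covers 1 new). Total picks: 5.

5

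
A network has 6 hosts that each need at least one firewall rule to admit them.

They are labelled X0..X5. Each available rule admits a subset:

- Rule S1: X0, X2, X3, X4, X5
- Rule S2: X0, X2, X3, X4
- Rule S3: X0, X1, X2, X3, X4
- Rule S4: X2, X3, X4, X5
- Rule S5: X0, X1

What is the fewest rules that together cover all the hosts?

2

S1 and S5 together: S1 ∪ S5 = {X0, X1, X2, X3, X4, X5} — every host is covered.
No single rule has all 6 hosts (the largest, S1, has 5), so 2 is optimal.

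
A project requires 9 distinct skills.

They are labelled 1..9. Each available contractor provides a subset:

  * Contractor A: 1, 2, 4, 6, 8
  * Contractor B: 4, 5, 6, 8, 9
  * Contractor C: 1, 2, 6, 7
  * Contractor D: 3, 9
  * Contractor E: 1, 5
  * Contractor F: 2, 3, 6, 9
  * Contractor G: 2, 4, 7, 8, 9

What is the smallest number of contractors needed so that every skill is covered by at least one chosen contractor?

3

Take {B, C, F}. Their union is {1, 2, 3, 4, 5, 6, 7, 8, 9}, which is all 9 skills.
No 2 of the 7 contractors cover everything (all 21 combinations miss at least one skill), so 3 is optimal.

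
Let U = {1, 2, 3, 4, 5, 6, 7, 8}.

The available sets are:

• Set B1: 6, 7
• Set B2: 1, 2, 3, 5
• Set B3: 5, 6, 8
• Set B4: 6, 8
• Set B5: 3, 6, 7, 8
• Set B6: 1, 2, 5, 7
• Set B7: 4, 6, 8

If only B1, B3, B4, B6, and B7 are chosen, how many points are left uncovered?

1

Union of B1, B3, B4, B6, B7 = {1, 2, 4, 5, 6, 7, 8}.
Not covered: 3 — 1 point.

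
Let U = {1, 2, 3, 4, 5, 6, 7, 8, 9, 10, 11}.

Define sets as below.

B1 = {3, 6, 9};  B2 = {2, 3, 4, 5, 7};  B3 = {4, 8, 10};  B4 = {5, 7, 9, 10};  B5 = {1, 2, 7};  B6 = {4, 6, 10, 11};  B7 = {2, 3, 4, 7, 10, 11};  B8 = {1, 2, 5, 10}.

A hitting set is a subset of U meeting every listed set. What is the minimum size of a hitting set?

H = {7, 9, 10} meets every set (each contains at least one member of H), and |H| = 3.
The sets B1, B3, B5 are pairwise disjoint, so any hitting set needs a separate item for each — at least 3. Hence 3 is optimal.

3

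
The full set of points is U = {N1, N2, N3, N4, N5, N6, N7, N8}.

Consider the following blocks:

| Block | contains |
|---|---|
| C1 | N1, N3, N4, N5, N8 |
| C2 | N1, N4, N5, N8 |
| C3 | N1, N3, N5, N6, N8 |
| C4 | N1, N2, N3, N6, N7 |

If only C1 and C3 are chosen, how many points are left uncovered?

2

Union of C1, C3 = {N1, N3, N4, N5, N6, N8}.
Not covered: N2, N7 — 2 points.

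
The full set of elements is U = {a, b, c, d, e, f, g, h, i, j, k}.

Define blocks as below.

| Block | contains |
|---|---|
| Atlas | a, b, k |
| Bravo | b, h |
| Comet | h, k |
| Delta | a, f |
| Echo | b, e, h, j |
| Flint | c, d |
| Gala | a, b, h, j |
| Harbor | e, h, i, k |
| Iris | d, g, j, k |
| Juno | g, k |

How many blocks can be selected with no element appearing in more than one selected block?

Delta, Echo, Flint, Juno are pairwise disjoint (Delta={a,f}; Echo={b,e,h,j}; Flint={c,d}; Juno={g,k}).
Every remaining block overlaps one of these, and no 5 of the listed blocks are pairwise disjoint, so 4 is the maximum.

4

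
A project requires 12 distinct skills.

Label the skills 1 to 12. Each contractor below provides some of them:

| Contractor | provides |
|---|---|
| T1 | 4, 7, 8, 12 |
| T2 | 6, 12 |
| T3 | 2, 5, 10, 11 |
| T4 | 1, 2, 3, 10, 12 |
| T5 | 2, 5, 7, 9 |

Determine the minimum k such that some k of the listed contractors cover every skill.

5

Take {T1, T2, T3, T4, T5}. Their union is {1, 2, 3, 4, 5, 6, 7, 8, 9, 10, 11, 12}, which is all 12 skills.
No 4 of the 5 contractors cover everything (all 5 combinations miss at least one skill), so 5 is optimal.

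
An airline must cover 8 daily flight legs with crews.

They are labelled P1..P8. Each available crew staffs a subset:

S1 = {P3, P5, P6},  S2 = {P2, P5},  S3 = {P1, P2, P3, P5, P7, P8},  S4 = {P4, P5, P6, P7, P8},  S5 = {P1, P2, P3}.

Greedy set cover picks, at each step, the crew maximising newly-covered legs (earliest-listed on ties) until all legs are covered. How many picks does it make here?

Greedy: pick S3 (covers 6 new) → pick S4 (covers 2 new). Total picks: 2.

2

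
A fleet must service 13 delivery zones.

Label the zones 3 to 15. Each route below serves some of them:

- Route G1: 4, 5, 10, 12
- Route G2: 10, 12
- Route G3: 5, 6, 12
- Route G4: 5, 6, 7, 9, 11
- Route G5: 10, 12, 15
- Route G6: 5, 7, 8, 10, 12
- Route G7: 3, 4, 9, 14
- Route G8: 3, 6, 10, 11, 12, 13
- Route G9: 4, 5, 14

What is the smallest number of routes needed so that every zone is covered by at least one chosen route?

4

G5 and G6 and G7 and G8 together: G5 ∪ G6 ∪ G7 ∪ G8 = {3, 4, 5, 6, 7, 8, 9, 10, 11, 12, 13, 14, 15} — every zone is covered.
Only G8 contains 13, so G8 is forced; the remaining 7 zones need at least 3 more routes (each remaining route adds at most 3) — so at least 4 routes are needed, and 4 is optimal.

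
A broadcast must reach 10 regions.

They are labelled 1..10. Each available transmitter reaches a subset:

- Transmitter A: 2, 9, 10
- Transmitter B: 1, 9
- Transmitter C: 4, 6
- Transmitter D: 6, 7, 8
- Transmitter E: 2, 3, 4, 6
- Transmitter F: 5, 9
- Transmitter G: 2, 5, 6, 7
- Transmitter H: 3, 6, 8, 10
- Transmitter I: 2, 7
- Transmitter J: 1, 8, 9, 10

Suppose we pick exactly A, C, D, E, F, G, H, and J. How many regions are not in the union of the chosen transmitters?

Union of A, C, D, E, F, G, H, J = {1, 2, 3, 4, 5, 6, 7, 8, 9, 10} — that's every region, so 0 are uncovered.

0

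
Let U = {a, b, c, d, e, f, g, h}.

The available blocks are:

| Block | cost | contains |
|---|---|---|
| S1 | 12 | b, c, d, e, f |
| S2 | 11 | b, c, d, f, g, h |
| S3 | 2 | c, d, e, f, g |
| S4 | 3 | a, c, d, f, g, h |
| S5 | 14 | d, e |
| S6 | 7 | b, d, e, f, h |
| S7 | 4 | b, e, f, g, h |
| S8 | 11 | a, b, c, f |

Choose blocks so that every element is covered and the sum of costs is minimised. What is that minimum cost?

S4, S7 together cover every element (S4 ∪ S7 = {a, b, c, d, e, f, g, h}); total cost 3 + 4 = 7.
The greedy pick S3, S4, S7 costs 9; no covering selection beats 7.

7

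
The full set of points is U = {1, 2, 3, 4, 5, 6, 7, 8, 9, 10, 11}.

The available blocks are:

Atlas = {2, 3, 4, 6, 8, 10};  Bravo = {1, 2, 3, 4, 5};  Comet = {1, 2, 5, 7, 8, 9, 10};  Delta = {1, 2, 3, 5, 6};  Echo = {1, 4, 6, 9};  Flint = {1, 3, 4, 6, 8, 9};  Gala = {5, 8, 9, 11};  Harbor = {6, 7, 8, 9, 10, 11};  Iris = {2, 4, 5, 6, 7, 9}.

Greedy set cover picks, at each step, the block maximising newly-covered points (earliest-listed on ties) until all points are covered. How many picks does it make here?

Greedy: pick Comet (covers 7 new) → pick Atlas (covers 3 new) → pick Gala (covers 1 new). Total picks: 3.
(The true minimum cover uses only 2 blocks, so greedy is not optimal here.)

3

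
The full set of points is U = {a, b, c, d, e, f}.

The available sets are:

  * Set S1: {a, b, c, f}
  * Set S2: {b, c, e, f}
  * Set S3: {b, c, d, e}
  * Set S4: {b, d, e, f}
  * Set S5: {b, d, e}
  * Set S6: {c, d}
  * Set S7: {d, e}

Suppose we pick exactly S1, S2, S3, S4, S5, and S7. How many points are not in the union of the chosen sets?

Union of S1, S2, S3, S4, S5, S7 = {a, b, c, d, e, f} — that's every point, so 0 are uncovered.

0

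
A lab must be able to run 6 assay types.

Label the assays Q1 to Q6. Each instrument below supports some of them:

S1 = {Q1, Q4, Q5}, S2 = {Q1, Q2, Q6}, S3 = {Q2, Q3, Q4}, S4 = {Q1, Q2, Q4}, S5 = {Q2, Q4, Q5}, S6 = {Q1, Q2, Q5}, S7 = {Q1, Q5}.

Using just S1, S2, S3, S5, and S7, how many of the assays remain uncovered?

0

Union of S1, S2, S3, S5, S7 = {Q1, Q2, Q3, Q4, Q5, Q6} — that's every assay, so 0 are uncovered.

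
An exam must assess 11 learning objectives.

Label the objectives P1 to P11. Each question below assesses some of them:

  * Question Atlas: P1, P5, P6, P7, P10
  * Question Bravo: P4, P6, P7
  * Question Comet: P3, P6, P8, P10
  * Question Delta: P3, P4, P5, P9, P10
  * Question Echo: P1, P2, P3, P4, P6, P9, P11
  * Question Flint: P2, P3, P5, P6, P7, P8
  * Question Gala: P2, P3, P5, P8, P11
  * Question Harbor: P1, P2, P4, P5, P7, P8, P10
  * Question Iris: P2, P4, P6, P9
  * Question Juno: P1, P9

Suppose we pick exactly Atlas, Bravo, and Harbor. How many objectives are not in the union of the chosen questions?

3

Union of Atlas, Bravo, Harbor = {P1, P2, P4, P5, P6, P7, P8, P10}.
Not covered: P3, P9, P11 — 3 objectives.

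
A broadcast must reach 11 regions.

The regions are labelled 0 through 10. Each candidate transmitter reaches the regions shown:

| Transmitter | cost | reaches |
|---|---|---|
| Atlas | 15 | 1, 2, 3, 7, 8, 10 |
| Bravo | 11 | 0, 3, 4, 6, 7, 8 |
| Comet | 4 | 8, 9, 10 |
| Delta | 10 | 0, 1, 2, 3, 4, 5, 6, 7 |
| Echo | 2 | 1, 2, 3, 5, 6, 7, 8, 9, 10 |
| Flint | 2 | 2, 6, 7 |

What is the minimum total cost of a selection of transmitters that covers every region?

12

Delta, Echo together cover every region (Delta ∪ Echo = {0, 1, 2, 3, 4, 5, 6, 7, 8, 9, 10}); total cost 10 + 2 = 12.
No covering selection has total cost below 12.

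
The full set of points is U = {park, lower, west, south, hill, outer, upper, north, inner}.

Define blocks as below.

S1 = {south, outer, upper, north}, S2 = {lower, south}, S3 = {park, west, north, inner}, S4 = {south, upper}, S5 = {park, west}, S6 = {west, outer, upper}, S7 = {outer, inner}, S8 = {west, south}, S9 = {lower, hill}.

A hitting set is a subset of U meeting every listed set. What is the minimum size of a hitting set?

4

The 4 points {lower, west, south, outer} hit every block.
The blocks S4, S5, S7, S9 are pairwise disjoint, so any hitting set needs a separate point for each — at least 4. Hence 4 is optimal.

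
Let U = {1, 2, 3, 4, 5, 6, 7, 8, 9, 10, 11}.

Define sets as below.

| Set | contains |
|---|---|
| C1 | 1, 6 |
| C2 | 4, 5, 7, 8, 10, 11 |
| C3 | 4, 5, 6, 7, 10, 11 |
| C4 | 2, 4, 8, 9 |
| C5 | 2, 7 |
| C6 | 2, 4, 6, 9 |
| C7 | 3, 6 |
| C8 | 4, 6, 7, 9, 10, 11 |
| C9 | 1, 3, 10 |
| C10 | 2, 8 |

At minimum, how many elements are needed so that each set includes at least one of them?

3

Take H = {2, 6, 10}. Each listed set contains at least one of these, so H is a hitting set of size 3.
No choice of 2 elements meets every set, so 3 is the minimum.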